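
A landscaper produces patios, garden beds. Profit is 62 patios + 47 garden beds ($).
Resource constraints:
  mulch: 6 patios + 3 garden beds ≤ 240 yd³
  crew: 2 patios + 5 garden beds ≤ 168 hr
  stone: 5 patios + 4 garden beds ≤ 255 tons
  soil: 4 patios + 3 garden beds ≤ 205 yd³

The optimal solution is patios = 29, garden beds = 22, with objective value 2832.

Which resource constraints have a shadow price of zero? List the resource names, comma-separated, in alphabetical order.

mulch: 240/240 (binding)
crew: 168/168 (binding)
stone: 233/255 (slack 22)
soil: 182/205 (slack 23)
By complementary slackness, a constraint with positive slack has shadow price 0 → soil, stone.

soil, stone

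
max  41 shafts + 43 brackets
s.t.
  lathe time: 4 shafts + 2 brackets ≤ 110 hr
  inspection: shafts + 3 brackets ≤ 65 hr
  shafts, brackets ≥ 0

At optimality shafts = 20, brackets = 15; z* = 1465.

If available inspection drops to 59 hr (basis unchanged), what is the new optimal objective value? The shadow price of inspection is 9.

1411

Δb = -6, so new z* = 1465 + (9)·(-6) = 1465 − 54 = 1411.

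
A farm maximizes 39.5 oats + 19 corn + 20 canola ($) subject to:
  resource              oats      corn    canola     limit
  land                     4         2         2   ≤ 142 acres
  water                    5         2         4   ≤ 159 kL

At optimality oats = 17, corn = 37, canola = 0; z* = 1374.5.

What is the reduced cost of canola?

At the optimum: land uses 142 of 142 (binding); water uses 159 of 159 (binding).
Dual feasibility on the basic columns requires 4·y_land + 5·y_water = 39.5, 2·y_land + 2·y_water = 19.
Solving: y_land = 8, y_water = 1.5.
Reduced cost of canola: c₃ − yᵀa₃ = 20 − (8·2 + 1.5·4) = 20 − 22 = -2.

-2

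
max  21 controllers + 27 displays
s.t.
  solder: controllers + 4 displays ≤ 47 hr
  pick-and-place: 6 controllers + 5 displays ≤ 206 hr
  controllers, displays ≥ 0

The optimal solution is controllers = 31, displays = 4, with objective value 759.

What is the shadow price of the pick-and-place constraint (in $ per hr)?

At the optimum: solder uses 47 of 47 (binding); pick-and-place uses 206 of 206 (binding).
Dual feasibility on the basic columns requires 1·y_solder + 6·y_pick-and-place = 21, 4·y_solder + 5·y_pick-and-place = 27.
→ y_solder = 3 and y_pick-and-place = 3.
Shadow price of pick-and-place = 3.

3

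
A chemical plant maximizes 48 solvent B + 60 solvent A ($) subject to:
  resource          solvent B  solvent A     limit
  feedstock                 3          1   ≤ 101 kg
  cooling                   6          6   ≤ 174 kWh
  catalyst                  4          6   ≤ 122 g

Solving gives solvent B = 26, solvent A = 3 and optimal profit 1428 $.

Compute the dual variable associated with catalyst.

At the optimum: feedstock uses 81 of 101 (slack = 20); cooling uses 174 of 174 (binding); catalyst uses 122 of 122 (binding).
Since feedstock is not tight, its dual is 0.
From A_Bᵀ y = c: 6·y_cooling + 4·y_catalyst = 48; 6·y_cooling + 6·y_catalyst = 60.
Solving: y_cooling = 4, y_catalyst = 6.
Shadow price of catalyst = 6.

6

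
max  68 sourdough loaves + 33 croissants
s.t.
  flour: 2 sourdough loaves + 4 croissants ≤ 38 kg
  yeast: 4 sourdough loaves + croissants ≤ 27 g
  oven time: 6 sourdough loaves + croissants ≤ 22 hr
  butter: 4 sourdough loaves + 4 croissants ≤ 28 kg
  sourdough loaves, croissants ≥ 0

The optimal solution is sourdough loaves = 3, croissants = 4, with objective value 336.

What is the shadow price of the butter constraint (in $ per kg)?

At the optimum: flour uses 22 of 38 (slack = 16); yeast uses 16 of 27 (slack = 11); oven time uses 22 of 22 (binding); butter uses 28 of 28 (binding).
By complementary slackness, y = 0 for the non-binding constraints.
Dual feasibility on the basic columns requires 6·y_oven time + 4·y_butter = 68, 1·y_oven time + 4·y_butter = 33.
Solving: y_oven time = 7, y_butter = 6.5.
Shadow price of butter = 6.5.

6.5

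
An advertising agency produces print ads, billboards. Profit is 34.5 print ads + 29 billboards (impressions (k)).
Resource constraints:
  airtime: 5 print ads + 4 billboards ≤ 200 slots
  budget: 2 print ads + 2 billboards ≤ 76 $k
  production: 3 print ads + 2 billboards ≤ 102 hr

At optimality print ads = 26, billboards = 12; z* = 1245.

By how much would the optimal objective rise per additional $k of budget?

Binding: budget and production. Non-binding: airtime (22 unused).
Since airtime is not tight, its dual is 0.
Dual feasibility on the basic columns requires 2·y_budget + 3·y_production = 34.5, 2·y_budget + 2·y_production = 29.
→ y_budget = 9 and y_production = 5.5.
Shadow price of budget = 9.

9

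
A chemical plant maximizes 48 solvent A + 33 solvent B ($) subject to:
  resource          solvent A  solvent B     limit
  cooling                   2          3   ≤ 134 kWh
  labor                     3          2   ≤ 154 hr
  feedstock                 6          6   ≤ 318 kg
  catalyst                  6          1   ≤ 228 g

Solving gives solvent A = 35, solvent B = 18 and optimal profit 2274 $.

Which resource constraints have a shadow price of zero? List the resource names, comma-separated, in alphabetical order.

cooling: 124/134 (slack 10)
labor: 141/154 (slack 13)
feedstock: 318/318 (binding)
catalyst: 228/228 (binding)
By complementary slackness, a constraint with positive slack has shadow price 0 → cooling, labor.

cooling, labor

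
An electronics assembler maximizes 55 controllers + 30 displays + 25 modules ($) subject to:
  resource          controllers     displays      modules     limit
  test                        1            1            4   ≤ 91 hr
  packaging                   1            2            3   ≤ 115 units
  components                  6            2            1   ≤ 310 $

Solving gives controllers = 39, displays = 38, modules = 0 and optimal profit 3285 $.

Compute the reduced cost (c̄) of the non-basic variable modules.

-4

Check each constraint at x*: test 77/91 (slack 14); packaging 115/115 (tight); components 310/310 (tight).
Since test is not tight, its dual is 0.
From A_Bᵀ y = c: 1·y_packaging + 6·y_components = 55; 2·y_packaging + 2·y_components = 30.
This yields shadow prices y_packaging = 7, y_components = 8.
Reduced cost of modules: c₃ − yᵀa₃ = 25 − (7·3 + 8·1) = 25 − 29 = -4.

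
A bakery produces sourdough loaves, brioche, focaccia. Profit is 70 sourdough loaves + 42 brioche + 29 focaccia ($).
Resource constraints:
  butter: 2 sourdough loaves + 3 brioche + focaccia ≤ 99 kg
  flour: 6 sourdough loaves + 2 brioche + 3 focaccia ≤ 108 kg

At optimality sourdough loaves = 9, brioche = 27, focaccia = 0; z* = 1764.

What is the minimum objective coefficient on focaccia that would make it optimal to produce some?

35

At the optimum: butter uses 99 of 99 (binding); flour uses 108 of 108 (binding).
The binding rows give the dual system: 2·y_butter + 6·y_flour = 70 and 3·y_butter + 2·y_flour = 42.
This yields shadow prices y_butter = 8, y_flour = 9.
focaccia enters the basis when its profit ≥ yᵀa₃ = 8·1 + 9·3 = 35.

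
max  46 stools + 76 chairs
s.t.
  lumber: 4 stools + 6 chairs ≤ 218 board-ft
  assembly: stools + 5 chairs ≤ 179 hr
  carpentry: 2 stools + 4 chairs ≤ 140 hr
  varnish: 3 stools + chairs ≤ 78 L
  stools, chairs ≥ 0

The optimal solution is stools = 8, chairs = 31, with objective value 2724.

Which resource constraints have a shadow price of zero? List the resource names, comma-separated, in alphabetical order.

lumber: 218/218 (binding)
assembly: 163/179 (slack 16)
carpentry: 140/140 (binding)
varnish: 55/78 (slack 23)
By complementary slackness, a constraint with positive slack has shadow price 0 → assembly, varnish.

assembly, varnish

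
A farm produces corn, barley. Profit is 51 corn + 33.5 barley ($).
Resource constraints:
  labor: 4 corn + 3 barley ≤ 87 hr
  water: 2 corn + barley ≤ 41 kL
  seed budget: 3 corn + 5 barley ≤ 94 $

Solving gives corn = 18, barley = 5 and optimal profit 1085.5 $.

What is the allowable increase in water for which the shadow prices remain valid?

Binding constraints: labor, water. The basis is B = [[4,3],[2,1]] with det -2.
Per unit increase in water, x* moves by d = (1.5, -2).
The basis stays optimal until barley reaches 0; allowable increase = 2.5 kL.

2.5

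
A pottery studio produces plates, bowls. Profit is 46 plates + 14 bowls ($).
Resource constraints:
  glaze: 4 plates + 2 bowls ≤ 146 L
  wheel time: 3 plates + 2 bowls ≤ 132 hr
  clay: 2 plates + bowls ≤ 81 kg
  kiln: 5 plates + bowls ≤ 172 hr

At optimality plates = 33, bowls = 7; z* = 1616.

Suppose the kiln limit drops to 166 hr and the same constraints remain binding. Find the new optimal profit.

1580

At the optimum: glaze uses 146 of 146 (binding); wheel time uses 113 of 132 (slack = 19); clay uses 73 of 81 (slack = 8); kiln uses 172 of 172 (binding).
Since wheel time, clay are not tight, their duals are 0.
The binding rows give the dual system: 4·y_glaze + 5·y_kiln = 46 and 2·y_glaze + 1·y_kiln = 14.
This yields shadow prices y_glaze = 4, y_kiln = 6.
Δz = y_kiln·Δb = 6 × (-6) = -36, so new z* = 1616 − 36 = 1580.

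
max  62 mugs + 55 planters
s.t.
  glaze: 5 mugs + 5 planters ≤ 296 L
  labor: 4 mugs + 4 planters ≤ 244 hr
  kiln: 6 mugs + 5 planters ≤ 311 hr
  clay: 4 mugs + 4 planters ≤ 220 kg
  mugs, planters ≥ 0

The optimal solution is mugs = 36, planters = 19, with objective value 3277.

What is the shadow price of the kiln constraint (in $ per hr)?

7

Binding: kiln and clay. Non-binding: glaze (21 unused), labor (24 unused).
Since glaze, labor are not tight, their duals are 0.
From A_Bᵀ y = c: 6·y_kiln + 4·y_clay = 62; 5·y_kiln + 4·y_clay = 55.
This yields shadow prices y_kiln = 7, y_clay = 5.
Shadow price of kiln = 7.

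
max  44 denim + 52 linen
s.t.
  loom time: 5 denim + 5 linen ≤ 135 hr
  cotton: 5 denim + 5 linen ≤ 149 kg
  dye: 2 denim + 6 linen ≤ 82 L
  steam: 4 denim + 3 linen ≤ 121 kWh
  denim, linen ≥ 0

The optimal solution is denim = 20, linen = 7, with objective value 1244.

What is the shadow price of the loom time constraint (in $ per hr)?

8

At the optimum: loom time uses 135 of 135 (binding); cotton uses 135 of 149 (slack = 14); dye uses 82 of 82 (binding); steam uses 101 of 121 (slack = 20).
By complementary slackness, y = 0 for the non-binding constraints.
The binding rows give the dual system: 5·y_loom time + 2·y_dye = 44 and 5·y_loom time + 6·y_dye = 52.
→ y_loom time = 8 and y_dye = 2.
Shadow price of loom time = 8.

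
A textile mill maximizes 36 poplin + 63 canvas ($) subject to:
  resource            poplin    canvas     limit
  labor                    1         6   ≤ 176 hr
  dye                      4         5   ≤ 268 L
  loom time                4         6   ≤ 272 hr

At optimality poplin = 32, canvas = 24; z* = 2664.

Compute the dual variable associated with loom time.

8.5

At the optimum: labor uses 176 of 176 (binding); dye uses 248 of 268 (slack = 20); loom time uses 272 of 272 (binding).
Slack constraints have shadow price 0 (complementary slackness).
From A_Bᵀ y = c: 1·y_labor + 4·y_loom time = 36; 6·y_labor + 6·y_loom time = 63.
→ y_labor = 2 and y_loom time = 8.5.
Shadow price of loom time = 8.5.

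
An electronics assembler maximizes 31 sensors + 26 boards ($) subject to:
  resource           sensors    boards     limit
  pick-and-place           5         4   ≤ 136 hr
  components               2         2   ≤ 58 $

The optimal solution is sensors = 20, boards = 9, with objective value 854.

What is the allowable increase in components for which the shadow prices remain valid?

Binding constraints: pick-and-place, components. The basis is B = [[5,4],[2,2]] with det 2.
Per unit increase in components, x* moves by d = (-2, 2.5).
The basis stays optimal until sensors reaches 0; allowable increase = 10 $.

10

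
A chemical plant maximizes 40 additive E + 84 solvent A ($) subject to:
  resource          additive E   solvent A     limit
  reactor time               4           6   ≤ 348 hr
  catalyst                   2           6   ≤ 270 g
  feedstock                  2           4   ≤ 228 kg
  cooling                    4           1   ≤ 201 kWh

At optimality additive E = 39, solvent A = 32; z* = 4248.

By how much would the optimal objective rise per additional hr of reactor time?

Check each constraint at x*: reactor time 348/348 (tight); catalyst 270/270 (tight); feedstock 206/228 (slack 22); cooling 188/201 (slack 13).
Slack constraints have shadow price 0 (complementary slackness).
From A_Bᵀ y = c: 4·y_reactor time + 2·y_catalyst = 40; 6·y_reactor time + 6·y_catalyst = 84.
Solving: y_reactor time = 6, y_catalyst = 8.
Shadow price of reactor time = 6.

6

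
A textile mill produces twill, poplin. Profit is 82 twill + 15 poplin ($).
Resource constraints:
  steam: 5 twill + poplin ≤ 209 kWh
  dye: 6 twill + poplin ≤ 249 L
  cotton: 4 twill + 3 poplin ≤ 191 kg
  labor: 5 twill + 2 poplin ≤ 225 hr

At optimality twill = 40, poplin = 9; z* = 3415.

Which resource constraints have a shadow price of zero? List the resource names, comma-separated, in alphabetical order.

steam: 209/209 (binding)
dye: 249/249 (binding)
cotton: 187/191 (slack 4)
labor: 218/225 (slack 7)
By complementary slackness, a constraint with positive slack has shadow price 0 → cotton, labor.

cotton, labor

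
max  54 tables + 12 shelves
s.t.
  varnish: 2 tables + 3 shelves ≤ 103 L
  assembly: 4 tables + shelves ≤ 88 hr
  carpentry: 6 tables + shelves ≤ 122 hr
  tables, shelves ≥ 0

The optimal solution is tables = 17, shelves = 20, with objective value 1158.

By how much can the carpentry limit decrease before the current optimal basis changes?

1.8

Binding constraints: assembly, carpentry. The basis is B = [[4,1],[6,1]] with det -2.
Per unit decrease in carpentry, x* moves by d = (-0.5, 2).
The basis stays optimal until varnish becomes binding; allowable decrease = 1.8 hr.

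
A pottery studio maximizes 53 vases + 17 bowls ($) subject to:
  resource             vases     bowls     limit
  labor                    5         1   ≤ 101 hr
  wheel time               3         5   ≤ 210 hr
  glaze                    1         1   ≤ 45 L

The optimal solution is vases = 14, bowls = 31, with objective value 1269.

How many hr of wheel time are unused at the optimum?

wheel time used = 3·14 + 5·31 = 197; slack = 210 − 197 = 13.

13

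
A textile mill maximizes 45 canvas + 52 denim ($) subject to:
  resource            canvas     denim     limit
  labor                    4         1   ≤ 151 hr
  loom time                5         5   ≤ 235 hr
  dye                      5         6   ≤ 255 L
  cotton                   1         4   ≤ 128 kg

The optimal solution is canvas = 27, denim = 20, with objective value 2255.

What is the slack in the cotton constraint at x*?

21

cotton used = 1·27 + 4·20 = 107; slack = 128 − 107 = 21.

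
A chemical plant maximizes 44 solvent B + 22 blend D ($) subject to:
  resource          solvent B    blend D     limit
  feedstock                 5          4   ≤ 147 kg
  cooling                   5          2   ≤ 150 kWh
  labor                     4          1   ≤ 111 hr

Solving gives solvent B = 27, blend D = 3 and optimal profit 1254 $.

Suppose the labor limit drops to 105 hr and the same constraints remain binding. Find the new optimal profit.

Check each constraint at x*: feedstock 147/147 (tight); cooling 141/150 (slack 9); labor 111/111 (tight).
Since cooling is not tight, its dual is 0.
From A_Bᵀ y = c: 5·y_feedstock + 4·y_labor = 44; 4·y_feedstock + 1·y_labor = 22.
This yields shadow prices y_feedstock = 4, y_labor = 6.
Δz = y_labor·Δb = 6 × (-6) = -36, so new z* = 1254 − 36 = 1218.

1218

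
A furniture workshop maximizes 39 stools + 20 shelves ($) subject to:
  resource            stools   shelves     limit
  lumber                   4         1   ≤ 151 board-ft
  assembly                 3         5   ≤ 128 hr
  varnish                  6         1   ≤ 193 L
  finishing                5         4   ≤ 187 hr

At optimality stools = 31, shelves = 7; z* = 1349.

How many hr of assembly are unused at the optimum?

0

assembly used = 3·31 + 5·7 = 128; slack = 128 − 128 = 0.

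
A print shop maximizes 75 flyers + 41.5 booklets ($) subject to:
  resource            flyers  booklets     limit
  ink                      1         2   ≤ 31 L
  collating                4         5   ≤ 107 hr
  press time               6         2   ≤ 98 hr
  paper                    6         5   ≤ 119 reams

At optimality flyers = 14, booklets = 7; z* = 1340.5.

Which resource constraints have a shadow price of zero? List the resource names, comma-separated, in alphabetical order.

ink: 28/31 (slack 3)
collating: 91/107 (slack 16)
press time: 98/98 (binding)
paper: 119/119 (binding)
By complementary slackness, a constraint with positive slack has shadow price 0 → collating, ink.

collating, ink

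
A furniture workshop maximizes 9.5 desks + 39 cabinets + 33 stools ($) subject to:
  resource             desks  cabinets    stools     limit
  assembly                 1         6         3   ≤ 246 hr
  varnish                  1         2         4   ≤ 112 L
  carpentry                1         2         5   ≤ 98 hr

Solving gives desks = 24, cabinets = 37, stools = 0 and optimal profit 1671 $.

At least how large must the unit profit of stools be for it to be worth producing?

37.5

Binding: assembly and carpentry. Non-binding: varnish (14 unused).
By complementary slackness, y = 0 for the non-binding constraint.
The binding rows give the dual system: 1·y_assembly + 1·y_carpentry = 9.5 and 6·y_assembly + 2·y_carpentry = 39.
→ y_assembly = 5 and y_carpentry = 4.5.
stools enters the basis when its profit ≥ yᵀa₃ = 5·3 + 4.5·5 = 37.5.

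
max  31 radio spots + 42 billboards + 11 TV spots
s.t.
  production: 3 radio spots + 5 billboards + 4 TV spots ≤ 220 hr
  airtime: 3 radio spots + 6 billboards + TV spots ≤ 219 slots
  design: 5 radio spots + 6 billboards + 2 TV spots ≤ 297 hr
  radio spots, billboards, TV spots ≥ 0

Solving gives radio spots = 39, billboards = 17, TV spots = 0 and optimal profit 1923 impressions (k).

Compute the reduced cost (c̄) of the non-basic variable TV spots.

At the optimum: production uses 202 of 220 (slack = 18); airtime uses 219 of 219 (binding); design uses 297 of 297 (binding).
Slack constraints have shadow price 0 (complementary slackness).
The binding rows give the dual system: 3·y_airtime + 5·y_design = 31 and 6·y_airtime + 6·y_design = 42.
→ y_airtime = 2 and y_design = 5.
Reduced cost of TV spots: c₃ − yᵀa₃ = 11 − (2·1 + 5·2) = 11 − 12 = -1.

-1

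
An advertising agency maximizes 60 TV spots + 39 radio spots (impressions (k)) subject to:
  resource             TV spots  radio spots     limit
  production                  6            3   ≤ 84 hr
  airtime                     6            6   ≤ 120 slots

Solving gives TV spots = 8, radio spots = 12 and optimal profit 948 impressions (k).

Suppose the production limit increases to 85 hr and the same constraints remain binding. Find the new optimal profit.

Check each constraint at x*: production 84/84 (tight); airtime 120/120 (tight).
Dual feasibility on the basic columns requires 6·y_production + 6·y_airtime = 60, 3·y_production + 6·y_airtime = 39.
→ y_production = 7 and y_airtime = 3.
Δz = y_production·Δb = 7 × (1) = 7, so new z* = 948 + 7 = 955.

955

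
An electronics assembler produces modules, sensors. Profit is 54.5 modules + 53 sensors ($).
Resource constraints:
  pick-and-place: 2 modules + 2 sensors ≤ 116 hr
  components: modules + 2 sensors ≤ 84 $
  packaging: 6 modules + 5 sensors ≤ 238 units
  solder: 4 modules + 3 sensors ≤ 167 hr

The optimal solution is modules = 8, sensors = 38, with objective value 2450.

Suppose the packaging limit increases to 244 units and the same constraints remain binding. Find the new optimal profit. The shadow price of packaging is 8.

2498

Δb = 6, so new z* = 2450 + (8)·(6) = 2450 + 48 = 2498.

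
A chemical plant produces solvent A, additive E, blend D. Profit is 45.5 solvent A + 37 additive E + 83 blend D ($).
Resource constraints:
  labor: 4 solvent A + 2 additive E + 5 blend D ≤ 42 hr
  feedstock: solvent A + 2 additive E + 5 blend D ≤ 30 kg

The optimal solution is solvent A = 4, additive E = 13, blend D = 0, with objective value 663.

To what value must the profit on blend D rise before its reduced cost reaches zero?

92.5

At the optimum: labor uses 42 of 42 (binding); feedstock uses 30 of 30 (binding).
The binding rows give the dual system: 4·y_labor + 1·y_feedstock = 45.5 and 2·y_labor + 2·y_feedstock = 37.
Solving: y_labor = 9, y_feedstock = 9.5.
blend D enters the basis when its profit ≥ yᵀa₃ = 9·5 + 9.5·5 = 92.5.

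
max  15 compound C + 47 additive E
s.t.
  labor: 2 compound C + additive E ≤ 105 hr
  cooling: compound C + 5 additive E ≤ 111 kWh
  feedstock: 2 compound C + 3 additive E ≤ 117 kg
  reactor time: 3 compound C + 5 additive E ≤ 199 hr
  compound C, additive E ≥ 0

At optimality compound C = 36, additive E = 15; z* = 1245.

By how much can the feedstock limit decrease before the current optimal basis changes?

50.4

Binding constraints: cooling, feedstock. The basis is B = [[1,5],[2,3]] with det -7.
Per unit decrease in feedstock, x* moves by d = (-0.7143, 0.1429).
The basis stays optimal until compound C reaches 0; allowable decrease = 50.4 kg.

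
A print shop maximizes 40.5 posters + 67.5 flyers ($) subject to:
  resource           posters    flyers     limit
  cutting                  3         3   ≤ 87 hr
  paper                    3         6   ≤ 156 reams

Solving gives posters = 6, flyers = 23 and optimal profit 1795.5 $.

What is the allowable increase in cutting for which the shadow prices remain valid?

69

Binding constraints: cutting, paper. The basis is B = [[3,3],[3,6]] with det 9.
Per unit increase in cutting, x* moves by d = (0.6667, -0.3333).
The basis stays optimal until flyers reaches 0; allowable increase = 69 hr.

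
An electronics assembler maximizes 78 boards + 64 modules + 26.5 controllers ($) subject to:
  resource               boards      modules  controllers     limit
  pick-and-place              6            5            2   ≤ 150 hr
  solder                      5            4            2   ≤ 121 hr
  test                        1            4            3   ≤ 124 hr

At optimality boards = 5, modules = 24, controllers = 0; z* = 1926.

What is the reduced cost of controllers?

-1.5

Binding: pick-and-place and solder. Non-binding: test (23 unused).
Since test is not tight, its dual is 0.
The binding rows give the dual system: 6·y_pick-and-place + 5·y_solder = 78 and 5·y_pick-and-place + 4·y_solder = 64.
This yields shadow prices y_pick-and-place = 8, y_solder = 6.
Reduced cost of controllers: c₃ − yᵀa₃ = 26.5 − (8·2 + 6·2) = 26.5 − 28 = -1.5.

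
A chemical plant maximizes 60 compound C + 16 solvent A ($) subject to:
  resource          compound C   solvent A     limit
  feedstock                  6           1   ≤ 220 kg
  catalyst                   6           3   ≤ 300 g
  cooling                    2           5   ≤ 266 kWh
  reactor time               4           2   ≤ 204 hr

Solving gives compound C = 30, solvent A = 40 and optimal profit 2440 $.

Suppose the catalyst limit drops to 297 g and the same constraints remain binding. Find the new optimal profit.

2431

Binding: feedstock and catalyst. Non-binding: cooling (6 unused), reactor time (4 unused).
By complementary slackness, y = 0 for the non-binding constraints.
Dual feasibility on the basic columns requires 6·y_feedstock + 6·y_catalyst = 60, 1·y_feedstock + 3·y_catalyst = 16.
Solving: y_feedstock = 7, y_catalyst = 3.
Δz = y_catalyst·Δb = 3 × (-3) = -9, so new z* = 2440 − 9 = 2431.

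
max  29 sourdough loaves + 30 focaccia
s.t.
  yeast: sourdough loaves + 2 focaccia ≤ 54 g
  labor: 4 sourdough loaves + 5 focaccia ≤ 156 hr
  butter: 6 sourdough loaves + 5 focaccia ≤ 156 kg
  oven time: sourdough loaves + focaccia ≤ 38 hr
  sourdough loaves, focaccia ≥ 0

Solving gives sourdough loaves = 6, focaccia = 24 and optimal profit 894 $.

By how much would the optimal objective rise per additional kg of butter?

Binding: yeast and butter. Non-binding: labor (12 unused), oven time (8 unused).
Slack constraints have shadow price 0 (complementary slackness).
From A_Bᵀ y = c: 1·y_yeast + 6·y_butter = 29; 2·y_yeast + 5·y_butter = 30.
Solving: y_yeast = 5, y_butter = 4.
Shadow price of butter = 4.

4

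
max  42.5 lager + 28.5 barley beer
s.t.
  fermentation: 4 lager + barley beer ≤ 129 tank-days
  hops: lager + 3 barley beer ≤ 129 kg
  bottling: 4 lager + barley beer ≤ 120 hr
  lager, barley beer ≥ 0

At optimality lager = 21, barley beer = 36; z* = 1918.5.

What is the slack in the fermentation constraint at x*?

9

fermentation used = 4·21 + 1·36 = 120; slack = 129 − 120 = 9.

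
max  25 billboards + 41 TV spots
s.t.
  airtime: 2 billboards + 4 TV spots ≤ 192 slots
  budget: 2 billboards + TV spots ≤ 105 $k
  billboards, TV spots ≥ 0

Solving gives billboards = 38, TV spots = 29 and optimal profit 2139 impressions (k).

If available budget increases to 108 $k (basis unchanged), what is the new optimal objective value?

2148

Check each constraint at x*: airtime 192/192 (tight); budget 105/105 (tight).
Dual feasibility on the basic columns requires 2·y_airtime + 2·y_budget = 25, 4·y_airtime + 1·y_budget = 41.
→ y_airtime = 9.5 and y_budget = 3.
Δz = y_budget·Δb = 3 × (3) = 9, so new z* = 2139 + 9 = 2148.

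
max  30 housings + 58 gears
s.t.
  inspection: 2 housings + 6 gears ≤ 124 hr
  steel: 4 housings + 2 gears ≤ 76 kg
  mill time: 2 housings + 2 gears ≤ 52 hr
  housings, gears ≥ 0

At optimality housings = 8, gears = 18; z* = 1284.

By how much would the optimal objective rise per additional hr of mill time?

8

Check each constraint at x*: inspection 124/124 (tight); steel 68/76 (slack 8); mill time 52/52 (tight).
Since steel is not tight, its dual is 0.
Dual feasibility on the basic columns requires 2·y_inspection + 2·y_mill time = 30, 6·y_inspection + 2·y_mill time = 58.
This yields shadow prices y_inspection = 7, y_mill time = 8.
Shadow price of mill time = 8.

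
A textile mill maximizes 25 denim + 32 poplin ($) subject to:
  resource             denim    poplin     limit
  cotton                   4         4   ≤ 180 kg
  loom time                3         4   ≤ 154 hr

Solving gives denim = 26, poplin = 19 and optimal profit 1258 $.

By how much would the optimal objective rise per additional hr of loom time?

Check each constraint at x*: cotton 180/180 (tight); loom time 154/154 (tight).
Dual feasibility on the basic columns requires 4·y_cotton + 3·y_loom time = 25, 4·y_cotton + 4·y_loom time = 32.
Solving: y_cotton = 1, y_loom time = 7.
Shadow price of loom time = 7.

7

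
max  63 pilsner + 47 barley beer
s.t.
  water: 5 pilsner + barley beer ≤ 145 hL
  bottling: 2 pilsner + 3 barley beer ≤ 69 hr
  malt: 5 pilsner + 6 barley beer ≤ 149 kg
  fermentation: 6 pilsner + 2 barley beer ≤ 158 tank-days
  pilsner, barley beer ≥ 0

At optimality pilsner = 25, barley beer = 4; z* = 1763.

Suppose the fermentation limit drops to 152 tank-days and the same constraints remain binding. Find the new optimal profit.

1730

Binding: malt and fermentation. Non-binding: water (16 unused), bottling (7 unused).
By complementary slackness, y = 0 for the non-binding constraints.
The binding rows give the dual system: 5·y_malt + 6·y_fermentation = 63 and 6·y_malt + 2·y_fermentation = 47.
Solving: y_malt = 6, y_fermentation = 5.5.
Δz = y_fermentation·Δb = 5.5 × (-6) = -33, so new z* = 1763 − 33 = 1730.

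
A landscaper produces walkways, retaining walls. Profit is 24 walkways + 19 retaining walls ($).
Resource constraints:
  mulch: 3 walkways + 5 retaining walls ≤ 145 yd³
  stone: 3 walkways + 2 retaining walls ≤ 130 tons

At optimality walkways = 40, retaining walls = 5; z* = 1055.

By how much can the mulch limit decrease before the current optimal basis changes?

15

Binding constraints: mulch, stone. The basis is B = [[3,5],[3,2]] with det -9.
Per unit decrease in mulch, x* moves by d = (0.2222, -0.3333).
The basis stays optimal until retaining walls reaches 0; allowable decrease = 15 yd³.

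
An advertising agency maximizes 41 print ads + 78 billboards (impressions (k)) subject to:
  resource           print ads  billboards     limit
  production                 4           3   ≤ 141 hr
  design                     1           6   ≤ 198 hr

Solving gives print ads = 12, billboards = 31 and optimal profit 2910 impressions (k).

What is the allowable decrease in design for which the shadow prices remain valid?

Binding constraints: production, design. The basis is B = [[4,3],[1,6]] with det 21.
Per unit decrease in design, x* moves by d = (0.1429, -0.1905).
The basis stays optimal until billboards reaches 0; allowable decrease = 162.75 hr.

162.75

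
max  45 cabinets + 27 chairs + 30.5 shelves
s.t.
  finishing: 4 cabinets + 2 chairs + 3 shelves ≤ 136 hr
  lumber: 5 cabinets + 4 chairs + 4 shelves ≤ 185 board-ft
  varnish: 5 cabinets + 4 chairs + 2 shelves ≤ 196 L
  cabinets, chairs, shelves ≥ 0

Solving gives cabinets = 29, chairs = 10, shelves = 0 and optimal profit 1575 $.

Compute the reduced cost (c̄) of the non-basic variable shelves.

-4

At the optimum: finishing uses 136 of 136 (binding); lumber uses 185 of 185 (binding); varnish uses 185 of 196 (slack = 11).
Slack constraints have shadow price 0 (complementary slackness).
From A_Bᵀ y = c: 4·y_finishing + 5·y_lumber = 45; 2·y_finishing + 4·y_lumber = 27.
Solving: y_finishing = 7.5, y_lumber = 3.
Reduced cost of shelves: c₃ − yᵀa₃ = 30.5 − (7.5·3 + 3·4) = 30.5 − 34.5 = -4.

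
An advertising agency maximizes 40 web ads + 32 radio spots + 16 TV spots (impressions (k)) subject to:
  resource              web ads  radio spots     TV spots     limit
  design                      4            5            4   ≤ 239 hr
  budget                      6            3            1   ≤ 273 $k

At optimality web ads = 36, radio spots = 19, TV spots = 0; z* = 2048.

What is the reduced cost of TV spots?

At the optimum: design uses 239 of 239 (binding); budget uses 273 of 273 (binding).
From A_Bᵀ y = c: 4·y_design + 6·y_budget = 40; 5·y_design + 3·y_budget = 32.
→ y_design = 4 and y_budget = 4.
Reduced cost of TV spots: c₃ − yᵀa₃ = 16 − (4·4 + 4·1) = 16 − 20 = -4.

-4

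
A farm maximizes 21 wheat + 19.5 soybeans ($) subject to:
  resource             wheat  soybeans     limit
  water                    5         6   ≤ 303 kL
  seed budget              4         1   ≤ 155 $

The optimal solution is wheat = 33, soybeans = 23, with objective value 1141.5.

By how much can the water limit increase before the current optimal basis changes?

Binding constraints: water, seed budget. The basis is B = [[5,6],[4,1]] with det -19.
Per unit increase in water, x* moves by d = (-0.0526, 0.2105).
The basis stays optimal until wheat reaches 0; allowable increase = 627 kL.

627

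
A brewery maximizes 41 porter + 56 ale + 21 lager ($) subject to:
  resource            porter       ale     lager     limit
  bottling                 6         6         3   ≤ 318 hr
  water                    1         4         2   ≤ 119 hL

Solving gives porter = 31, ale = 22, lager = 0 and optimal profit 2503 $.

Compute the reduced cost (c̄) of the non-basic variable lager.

Check each constraint at x*: bottling 318/318 (tight); water 119/119 (tight).
From A_Bᵀ y = c: 6·y_bottling + 1·y_water = 41; 6·y_bottling + 4·y_water = 56.
This yields shadow prices y_bottling = 6, y_water = 5.
Reduced cost of lager: c₃ − yᵀa₃ = 21 − (6·3 + 5·2) = 21 − 28 = -7.

-7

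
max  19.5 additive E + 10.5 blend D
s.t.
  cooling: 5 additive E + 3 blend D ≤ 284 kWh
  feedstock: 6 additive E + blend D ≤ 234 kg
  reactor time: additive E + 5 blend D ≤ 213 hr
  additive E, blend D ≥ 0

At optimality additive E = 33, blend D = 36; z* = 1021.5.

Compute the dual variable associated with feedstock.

Binding: feedstock and reactor time. Non-binding: cooling (11 unused).
Slack constraints have shadow price 0 (complementary slackness).
From A_Bᵀ y = c: 6·y_feedstock + 1·y_reactor time = 19.5; 1·y_feedstock + 5·y_reactor time = 10.5.
This yields shadow prices y_feedstock = 3, y_reactor time = 1.5.
Shadow price of feedstock = 3.

3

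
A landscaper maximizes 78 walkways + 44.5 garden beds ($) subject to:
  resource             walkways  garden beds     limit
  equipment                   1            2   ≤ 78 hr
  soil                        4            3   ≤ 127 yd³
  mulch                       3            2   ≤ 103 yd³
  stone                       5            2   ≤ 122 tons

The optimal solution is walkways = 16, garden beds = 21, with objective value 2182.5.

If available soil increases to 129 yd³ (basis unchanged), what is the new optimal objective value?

Check each constraint at x*: equipment 58/78 (slack 20); soil 127/127 (tight); mulch 90/103 (slack 13); stone 122/122 (tight).
Slack constraints have shadow price 0 (complementary slackness).
From A_Bᵀ y = c: 4·y_soil + 5·y_stone = 78; 3·y_soil + 2·y_stone = 44.5.
This yields shadow prices y_soil = 9.5, y_stone = 8.
Δz = y_soil·Δb = 9.5 × (2) = 19, so new z* = 2182.5 + 19 = 2201.5.

2201.5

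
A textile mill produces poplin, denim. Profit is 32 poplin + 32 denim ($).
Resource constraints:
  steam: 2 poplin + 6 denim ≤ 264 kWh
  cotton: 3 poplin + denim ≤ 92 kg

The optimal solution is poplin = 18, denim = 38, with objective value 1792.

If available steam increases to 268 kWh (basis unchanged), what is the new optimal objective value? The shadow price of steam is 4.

1808

Δb = 4, so new z* = 1792 + (4)·(4) = 1792 + 16 = 1808.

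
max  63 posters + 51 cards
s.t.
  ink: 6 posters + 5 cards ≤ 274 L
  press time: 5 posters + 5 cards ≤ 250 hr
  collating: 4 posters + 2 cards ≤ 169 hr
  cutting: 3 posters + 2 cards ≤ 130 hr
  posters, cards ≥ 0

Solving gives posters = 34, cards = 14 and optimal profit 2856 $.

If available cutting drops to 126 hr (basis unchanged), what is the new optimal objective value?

At the optimum: ink uses 274 of 274 (binding); press time uses 240 of 250 (slack = 10); collating uses 164 of 169 (slack = 5); cutting uses 130 of 130 (binding).
Since press time, collating are not tight, their duals are 0.
The binding rows give the dual system: 6·y_ink + 3·y_cutting = 63 and 5·y_ink + 2·y_cutting = 51.
This yields shadow prices y_ink = 9, y_cutting = 3.
Δz = y_cutting·Δb = 3 × (-4) = -12, so new z* = 2856 − 12 = 2844.

2844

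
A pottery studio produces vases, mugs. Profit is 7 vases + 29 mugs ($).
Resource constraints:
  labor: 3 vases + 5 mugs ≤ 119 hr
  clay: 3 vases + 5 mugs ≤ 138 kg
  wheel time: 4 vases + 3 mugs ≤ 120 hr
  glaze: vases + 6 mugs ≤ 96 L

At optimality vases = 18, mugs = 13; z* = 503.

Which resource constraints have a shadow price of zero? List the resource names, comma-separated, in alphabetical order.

labor: 119/119 (binding)
clay: 119/138 (slack 19)
wheel time: 111/120 (slack 9)
glaze: 96/96 (binding)
By complementary slackness, a constraint with positive slack has shadow price 0 → clay, wheel time.

clay, wheel time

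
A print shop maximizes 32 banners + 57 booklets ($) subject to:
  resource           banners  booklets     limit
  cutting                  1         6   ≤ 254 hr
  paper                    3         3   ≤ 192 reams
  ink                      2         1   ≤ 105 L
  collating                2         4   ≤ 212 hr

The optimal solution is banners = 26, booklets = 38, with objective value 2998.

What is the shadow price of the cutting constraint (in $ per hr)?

Binding: cutting and paper. Non-binding: ink (15 unused), collating (8 unused).
Slack constraints have shadow price 0 (complementary slackness).
From A_Bᵀ y = c: 1·y_cutting + 3·y_paper = 32; 6·y_cutting + 3·y_paper = 57.
Solving: y_cutting = 5, y_paper = 9.
Shadow price of cutting = 5.

5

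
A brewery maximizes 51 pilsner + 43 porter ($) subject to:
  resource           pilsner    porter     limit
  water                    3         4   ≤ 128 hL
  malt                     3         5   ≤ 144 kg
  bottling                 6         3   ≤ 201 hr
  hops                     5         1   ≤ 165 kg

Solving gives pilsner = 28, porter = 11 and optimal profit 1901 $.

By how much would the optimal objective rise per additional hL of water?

Binding: water and bottling. Non-binding: malt (5 unused), hops (14 unused).
By complementary slackness, y = 0 for the non-binding constraints.
Dual feasibility on the basic columns requires 3·y_water + 6·y_bottling = 51, 4·y_water + 3·y_bottling = 43.
→ y_water = 7 and y_bottling = 5.
Shadow price of water = 7.

7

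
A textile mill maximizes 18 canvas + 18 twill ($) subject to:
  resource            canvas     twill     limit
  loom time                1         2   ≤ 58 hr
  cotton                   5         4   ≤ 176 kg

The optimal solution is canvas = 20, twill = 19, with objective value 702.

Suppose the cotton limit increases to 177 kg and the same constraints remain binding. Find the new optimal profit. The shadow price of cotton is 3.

Δb = 1, so new z* = 702 + (3)·(1) = 702 + 3 = 705.

705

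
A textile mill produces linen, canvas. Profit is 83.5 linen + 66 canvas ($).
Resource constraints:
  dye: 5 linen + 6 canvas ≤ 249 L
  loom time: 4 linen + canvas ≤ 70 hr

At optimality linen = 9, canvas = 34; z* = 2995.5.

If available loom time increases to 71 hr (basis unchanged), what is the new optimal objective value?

3004.5

Check each constraint at x*: dye 249/249 (tight); loom time 70/70 (tight).
From A_Bᵀ y = c: 5·y_dye + 4·y_loom time = 83.5; 6·y_dye + 1·y_loom time = 66.
Solving: y_dye = 9.5, y_loom time = 9.
Δz = y_loom time·Δb = 9 × (1) = 9, so new z* = 2995.5 + 9 = 3004.5.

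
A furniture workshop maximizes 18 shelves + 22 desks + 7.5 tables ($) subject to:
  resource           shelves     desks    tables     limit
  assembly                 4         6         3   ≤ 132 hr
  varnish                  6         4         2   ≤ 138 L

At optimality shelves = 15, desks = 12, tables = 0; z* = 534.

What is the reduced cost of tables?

-3.5

At the optimum: assembly uses 132 of 132 (binding); varnish uses 138 of 138 (binding).
Dual feasibility on the basic columns requires 4·y_assembly + 6·y_varnish = 18, 6·y_assembly + 4·y_varnish = 22.
Solving: y_assembly = 3, y_varnish = 1.
Reduced cost of tables: c₃ − yᵀa₃ = 7.5 − (3·3 + 1·2) = 7.5 − 11 = -3.5.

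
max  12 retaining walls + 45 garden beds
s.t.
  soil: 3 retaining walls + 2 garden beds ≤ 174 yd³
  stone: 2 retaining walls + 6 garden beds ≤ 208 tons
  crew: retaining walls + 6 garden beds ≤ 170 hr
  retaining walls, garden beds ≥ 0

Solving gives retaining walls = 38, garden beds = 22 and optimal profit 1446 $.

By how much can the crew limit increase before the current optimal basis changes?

38

Binding constraints: stone, crew. The basis is B = [[2,6],[1,6]] with det 6.
Per unit increase in crew, x* moves by d = (-1, 0.3333).
The basis stays optimal until retaining walls reaches 0; allowable increase = 38 hr.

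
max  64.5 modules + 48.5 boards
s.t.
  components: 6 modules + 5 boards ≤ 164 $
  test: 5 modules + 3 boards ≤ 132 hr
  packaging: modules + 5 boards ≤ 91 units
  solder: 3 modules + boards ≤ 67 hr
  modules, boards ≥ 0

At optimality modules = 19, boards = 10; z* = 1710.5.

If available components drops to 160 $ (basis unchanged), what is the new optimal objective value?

1674.5

Check each constraint at x*: components 164/164 (tight); test 125/132 (slack 7); packaging 69/91 (slack 22); solder 67/67 (tight).
Slack constraints have shadow price 0 (complementary slackness).
The binding rows give the dual system: 6·y_components + 3·y_solder = 64.5 and 5·y_components + 1·y_solder = 48.5.
→ y_components = 9 and y_solder = 3.5.
Δz = y_components·Δb = 9 × (-4) = -36, so new z* = 1710.5 − 36 = 1674.5.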